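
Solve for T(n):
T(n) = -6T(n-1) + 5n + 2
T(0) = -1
First-order linear with linear forcing.
Homogeneous solution: T_h(n) = A·(-6)^n.
Try particular T_p(n) = pn + q. Substituting:
  pn + q = -6(p(n-1) + q) + 5n + 2.
Matching the n-coefficient: p = -6p + 5 ⇒ p = \frac{5}{7}.
Matching constants: q = 6p - 6q + 2 ⇒ q = \frac{44}{49}.
General: T(n) = A·(-6)^n + \frac{5 n}{7} + \frac{44}{49}.
Apply T(0) = -1: A + \frac{44}{49} = -1 ⇒ A = - \frac{93}{49}.
So T(n) = - \frac{93 \left(-6\right)^{n}}{49} + \frac{5 n}{7} + \frac{44}{49}.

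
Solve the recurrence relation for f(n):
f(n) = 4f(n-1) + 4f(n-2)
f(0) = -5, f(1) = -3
Characteristic equation: x² - 4x - 4 = 0.
Discriminant Δ = (4)² + 4·(4) = 32.
Roots r₁,₂ = (4 ± √32)/2, so r₁ = 2 + 2 \sqrt{2}, r₂ = 2 - 2 \sqrt{2}.
General solution: f(n) = A·r₁^n + B·r₂^n.
From the initial conditions, A + B = -5 and r₁A + r₂B = -3.
Since r₁ - r₂ = √32: A = (-3 - (-5)r₂)/√32 = - \frac{5}{2} + \frac{7 \sqrt{2}}{8}, and B = -5 - A = - \frac{5}{2} - \frac{7 \sqrt{2}}{8}.
So f(n) = \left(- \frac{5}{2} + \frac{7 \sqrt{2}}{8}\right)\left(2 + 2 \sqrt{2}\right)^n + \left(- \frac{5}{2} - \frac{7 \sqrt{2}}{8}\right)\left(2 - 2 \sqrt{2}\right)^n.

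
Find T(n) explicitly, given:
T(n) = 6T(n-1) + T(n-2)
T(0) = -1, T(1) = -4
Characteristic equation: x² - 6x - 1 = 0.
Discriminant Δ = (6)² + 4·(1) = 40.
Roots r₁,₂ = (6 ± √40)/2, so r₁ = 3 + \sqrt{10}, r₂ = 3 - \sqrt{10}.
General solution: T(n) = A·r₁^n + B·r₂^n.
From the initial conditions, A + B = -1 and r₁A + r₂B = -4.
Since r₁ - r₂ = √40: A = (-4 - (-1)r₂)/√40 = - \frac{1}{2} - \frac{\sqrt{10}}{20}, and B = -1 - A = - \frac{1}{2} + \frac{\sqrt{10}}{20}.
So T(n) = \left(- \frac{1}{2} - \frac{\sqrt{10}}{20}\right)\left(3 + \sqrt{10}\right)^n + \left(- \frac{1}{2} + \frac{\sqrt{10}}{20}\right)\left(3 - \sqrt{10}\right)^n.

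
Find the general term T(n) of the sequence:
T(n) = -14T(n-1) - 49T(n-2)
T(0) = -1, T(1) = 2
Characteristic equation: x² + 14x + 49 = 0, which is (x - (-7))².
Repeated root r = -7.
General solution: T(n) = (A + Bn)·(-7)^n.
From T(0) = -1: A = -1.
From T(1) = 2: (A + B)·(-7) = 2 ⇒ B = \frac{5}{7}.
So T(n) = \left(\frac{5 n}{7} - 1\right) \cdot (-7)^n.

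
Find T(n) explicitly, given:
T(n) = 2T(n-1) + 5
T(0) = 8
First-order linear non-homogeneous.
Homogeneous solution: T_h(n) = A·(2)^n.
Try constant particular solution T_p = K: K = 2K + 5 ⇒ K = -5.
General: T(n) = A·(2)^n - 5.
Apply T(0) = 8: A - 5 = 8 ⇒ A = 13.
So T(n) = 13 \cdot 2^{n} - 5.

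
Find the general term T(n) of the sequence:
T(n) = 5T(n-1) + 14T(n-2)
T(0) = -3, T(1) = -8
Characteristic equation: x² - 5x - 14 = 0, which factors as (x - (-2))(x - (7)) = 0.
Roots r₁ = -2, r₂ = 7 (distinct).
General solution: T(n) = A·(-2)^n + B·(7)^n.
From T(0) = -3: A + B = -3.
From T(1) = -8: -2A + 7B = -8.
Solving: A = - \frac{13}{9}, B = - \frac{14}{9}.
So T(n) = - \frac{13 \left(-2\right)^{n}}{9} - \frac{14 \cdot 7^{n}}{9}.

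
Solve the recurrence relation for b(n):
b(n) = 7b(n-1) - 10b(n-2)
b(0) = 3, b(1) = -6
Characteristic equation: x² - 7x + 10 = 0, which factors as (x - (5))(x - (2)) = 0.
Roots r₁ = 5, r₂ = 2 (distinct).
General solution: b(n) = A·(5)^n + B·(2)^n.
From b(0) = 3: A + B = 3.
From b(1) = -6: 5A + 2B = -6.
Solving: A = -4, B = 7.
So b(n) = 7 \cdot 2^{n} - 4 \cdot 5^{n}.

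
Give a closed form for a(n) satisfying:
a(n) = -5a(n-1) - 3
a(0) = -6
First-order linear non-homogeneous.
Homogeneous solution: a_h(n) = A·(-5)^n.
Try constant particular solution a_p = K: K = -5K - 3 ⇒ K = - \frac{1}{2}.
General: a(n) = A·(-5)^n - \frac{1}{2}.
Apply a(0) = -6: A - \frac{1}{2} = -6 ⇒ A = - \frac{11}{2}.
So a(n) = - \frac{11 \left(-5\right)^{n}}{2} - \frac{1}{2}.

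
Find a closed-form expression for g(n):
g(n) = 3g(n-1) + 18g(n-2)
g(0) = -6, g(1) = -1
Characteristic equation: x² - 3x - 18 = 0, which factors as (x - (-3))(x - (6)) = 0.
Roots r₁ = -3, r₂ = 6 (distinct).
General solution: g(n) = A·(-3)^n + B·(6)^n.
From g(0) = -6: A + B = -6.
From g(1) = -1: -3A + 6B = -1.
Solving: A = - \frac{35}{9}, B = - \frac{19}{9}.
So g(n) = - \frac{35 \left(-3\right)^{n}}{9} - \frac{19 \cdot 6^{n}}{9}.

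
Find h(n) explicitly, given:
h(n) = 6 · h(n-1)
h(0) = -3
Pure geometric recurrence with ratio 6.
By induction h(n) = h(0) · (6)^n = - 3 \cdot 6^{n}.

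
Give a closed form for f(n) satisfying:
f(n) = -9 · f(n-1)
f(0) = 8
Pure geometric recurrence with ratio -9.
By induction f(n) = f(0) · (-9)^n = 8 \left(-9\right)^{n}.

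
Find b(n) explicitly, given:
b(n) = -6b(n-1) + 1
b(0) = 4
First-order linear non-homogeneous.
Homogeneous solution: b_h(n) = A·(-6)^n.
Try constant particular solution b_p = K: K = -6K + 1 ⇒ K = \frac{1}{7}.
General: b(n) = A·(-6)^n + \frac{1}{7}.
Apply b(0) = 4: A + \frac{1}{7} = 4 ⇒ A = \frac{27}{7}.
So b(n) = \frac{27 \left(-6\right)^{n}}{7} + \frac{1}{7}.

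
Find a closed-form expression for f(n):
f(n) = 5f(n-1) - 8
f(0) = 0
First-order linear non-homogeneous.
Homogeneous solution: f_h(n) = A·(5)^n.
Try constant particular solution f_p = K: K = 5K - 8 ⇒ K = 2.
General: f(n) = A·(5)^n + 2.
Apply f(0) = 0: A + 2 = 0 ⇒ A = -2.
So f(n) = 2 - 2 \cdot 5^{n}.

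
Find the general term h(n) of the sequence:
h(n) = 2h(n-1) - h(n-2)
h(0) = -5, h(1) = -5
Characteristic equation: x² - 2x + 1 = 0, which is (x - (1))².
Repeated root r = 1.
General solution: h(n) = (A + Bn)·(1)^n.
From h(0) = -5: A = -5.
From h(1) = -5: (A + B)·(1) = -5 ⇒ B = 0.
So h(n) = \left(-5\right) \cdot (1)^n.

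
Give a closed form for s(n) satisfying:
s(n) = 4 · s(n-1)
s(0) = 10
Pure geometric recurrence with ratio 4.
By induction s(n) = s(0) · (4)^n = 10 \cdot 4^{n}.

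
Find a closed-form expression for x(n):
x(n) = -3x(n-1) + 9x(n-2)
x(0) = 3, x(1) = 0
Characteristic equation: x² + 3x - 9 = 0.
Discriminant Δ = (-3)² + 4·(9) = 45.
Roots r₁,₂ = (-3 ± √45)/2, so r₁ = - \frac{3}{2} + \frac{3 \sqrt{5}}{2}, r₂ = - \frac{3 \sqrt{5}}{2} - \frac{3}{2}.
General solution: x(n) = A·r₁^n + B·r₂^n.
From the initial conditions, A + B = 3 and r₁A + r₂B = 0.
Since r₁ - r₂ = √45: A = (0 - (3)r₂)/√45 = \frac{3 \sqrt{5}}{10} + \frac{3}{2}, and B = 3 - A = \frac{3}{2} - \frac{3 \sqrt{5}}{10}.
So x(n) = \left(\frac{3 \sqrt{5}}{10} + \frac{3}{2}\right)\left(- \frac{3}{2} + \frac{3 \sqrt{5}}{2}\right)^n + \left(\frac{3}{2} - \frac{3 \sqrt{5}}{10}\right)\left(- \frac{3 \sqrt{5}}{2} - \frac{3}{2}\right)^n.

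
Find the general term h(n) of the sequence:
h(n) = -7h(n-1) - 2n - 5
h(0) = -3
First-order linear with linear forcing.
Homogeneous solution: h_h(n) = A·(-7)^n.
Try particular h_p(n) = pn + q. Substituting:
  pn + q = -7(p(n-1) + q) - 2n - 5.
Matching the n-coefficient: p = -7p - 2 ⇒ p = - \frac{1}{4}.
Matching constants: q = 7p - 7q - 5 ⇒ q = - \frac{27}{32}.
General: h(n) = A·(-7)^n - \frac{n}{4} - \frac{27}{32}.
Apply h(0) = -3: A - \frac{27}{32} = -3 ⇒ A = - \frac{69}{32}.
So h(n) = - \frac{69 \left(-7\right)^{n}}{32} - \frac{n}{4} - \frac{27}{32}.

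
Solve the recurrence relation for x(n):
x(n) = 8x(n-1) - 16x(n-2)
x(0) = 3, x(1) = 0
Characteristic equation: x² - 8x + 16 = 0, which is (x - (4))².
Repeated root r = 4.
General solution: x(n) = (A + Bn)·(4)^n.
From x(0) = 3: A = 3.
From x(1) = 0: (A + B)·(4) = 0 ⇒ B = -3.
So x(n) = \left(3 - 3 n\right) \cdot (4)^n.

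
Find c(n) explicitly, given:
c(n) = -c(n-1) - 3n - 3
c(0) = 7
First-order linear with linear forcing.
Homogeneous solution: c_h(n) = A·(-1)^n.
Try particular c_p(n) = pn + q. Substituting:
  pn + q = -(p(n-1) + q) - 3n - 3.
Matching the n-coefficient: p = -p - 3 ⇒ p = - \frac{3}{2}.
Matching constants: q = p - q - 3 ⇒ q = - \frac{9}{4}.
General: c(n) = A·(-1)^n - \frac{3 n}{2} - \frac{9}{4}.
Apply c(0) = 7: A - \frac{9}{4} = 7 ⇒ A = \frac{37}{4}.
So c(n) = \frac{37 \left(-1\right)^{n}}{4} - \frac{3 n}{2} - \frac{9}{4}.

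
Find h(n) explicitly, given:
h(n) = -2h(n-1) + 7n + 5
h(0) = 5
First-order linear with linear forcing.
Homogeneous solution: h_h(n) = A·(-2)^n.
Try particular h_p(n) = pn + q. Substituting:
  pn + q = -2(p(n-1) + q) + 7n + 5.
Matching the n-coefficient: p = -2p + 7 ⇒ p = \frac{7}{3}.
Matching constants: q = 2p - 2q + 5 ⇒ q = \frac{29}{9}.
General: h(n) = A·(-2)^n + \frac{7 n}{3} + \frac{29}{9}.
Apply h(0) = 5: A + \frac{29}{9} = 5 ⇒ A = \frac{16}{9}.
So h(n) = \frac{16 \left(-2\right)^{n}}{9} + \frac{7 n}{3} + \frac{29}{9}.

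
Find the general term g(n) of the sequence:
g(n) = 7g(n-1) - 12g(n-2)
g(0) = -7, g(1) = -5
Characteristic equation: x² - 7x + 12 = 0, which factors as (x - (3))(x - (4)) = 0.
Roots r₁ = 3, r₂ = 4 (distinct).
General solution: g(n) = A·(3)^n + B·(4)^n.
From g(0) = -7: A + B = -7.
From g(1) = -5: 3A + 4B = -5.
Solving: A = -23, B = 16.
So g(n) = - 23 \cdot 3^{n} + 16 \cdot 4^{n}.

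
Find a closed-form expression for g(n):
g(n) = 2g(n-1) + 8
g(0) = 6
First-order linear non-homogeneous.
Homogeneous solution: g_h(n) = A·(2)^n.
Try constant particular solution g_p = K: K = 2K + 8 ⇒ K = -8.
General: g(n) = A·(2)^n - 8.
Apply g(0) = 6: A - 8 = 6 ⇒ A = 14.
So g(n) = 14 \cdot 2^{n} - 8.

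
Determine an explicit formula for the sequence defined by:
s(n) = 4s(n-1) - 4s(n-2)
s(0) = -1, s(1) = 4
Characteristic equation: x² - 4x + 4 = 0, which is (x - (2))².
Repeated root r = 2.
General solution: s(n) = (A + Bn)·(2)^n.
From s(0) = -1: A = -1.
From s(1) = 4: (A + B)·(2) = 4 ⇒ B = 3.
So s(n) = \left(3 n - 1\right) \cdot (2)^n.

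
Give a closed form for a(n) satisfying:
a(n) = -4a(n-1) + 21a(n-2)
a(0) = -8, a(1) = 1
Characteristic equation: x² + 4x - 21 = 0, which factors as (x - (3))(x - (-7)) = 0.
Roots r₁ = 3, r₂ = -7 (distinct).
General solution: a(n) = A·(3)^n + B·(-7)^n.
From a(0) = -8: A + B = -8.
From a(1) = 1: 3A - 7B = 1.
Solving: A = - \frac{11}{2}, B = - \frac{5}{2}.
So a(n) = - \frac{5 \left(-7\right)^{n}}{2} - \frac{11 \cdot 3^{n}}{2}.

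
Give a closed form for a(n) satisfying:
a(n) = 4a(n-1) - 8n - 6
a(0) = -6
First-order linear with linear forcing.
Homogeneous solution: a_h(n) = A·(4)^n.
Try particular a_p(n) = pn + q. Substituting:
  pn + q = 4(p(n-1) + q) - 8n - 6.
Matching the n-coefficient: p = 4p - 8 ⇒ p = \frac{8}{3}.
Matching constants: q = -4p + 4q - 6 ⇒ q = \frac{50}{9}.
General: a(n) = A·(4)^n + \frac{8 n}{3} + \frac{50}{9}.
Apply a(0) = -6: A + \frac{50}{9} = -6 ⇒ A = - \frac{104}{9}.
So a(n) = - \frac{104 \cdot 4^{n}}{9} + \frac{8 n}{3} + \frac{50}{9}.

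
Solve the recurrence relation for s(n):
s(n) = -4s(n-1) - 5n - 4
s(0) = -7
First-order linear with linear forcing.
Homogeneous solution: s_h(n) = A·(-4)^n.
Try particular s_p(n) = pn + q. Substituting:
  pn + q = -4(p(n-1) + q) - 5n - 4.
Matching the n-coefficient: p = -4p - 5 ⇒ p = -1.
Matching constants: q = 4p - 4q - 4 ⇒ q = - \frac{8}{5}.
General: s(n) = A·(-4)^n - n - \frac{8}{5}.
Apply s(0) = -7: A - \frac{8}{5} = -7 ⇒ A = - \frac{27}{5}.
So s(n) = - \frac{27 \left(-4\right)^{n}}{5} - n - \frac{8}{5}.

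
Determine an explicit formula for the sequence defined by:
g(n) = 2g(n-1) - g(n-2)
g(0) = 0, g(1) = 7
Characteristic equation: x² - 2x + 1 = 0, which is (x - (1))².
Repeated root r = 1.
General solution: g(n) = (A + Bn)·(1)^n.
From g(0) = 0: A = 0.
From g(1) = 7: (A + B)·(1) = 7 ⇒ B = 7.
So g(n) = \left(7 n\right) \cdot (1)^n.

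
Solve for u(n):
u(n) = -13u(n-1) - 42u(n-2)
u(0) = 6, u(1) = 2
Characteristic equation: x² + 13x + 42 = 0, which factors as (x - (-7))(x - (-6)) = 0.
Roots r₁ = -7, r₂ = -6 (distinct).
General solution: u(n) = A·(-7)^n + B·(-6)^n.
From u(0) = 6: A + B = 6.
From u(1) = 2: -7A - 6B = 2.
Solving: A = -38, B = 44.
So u(n) = 44 \left(-6\right)^{n} - 38 \left(-7\right)^{n}.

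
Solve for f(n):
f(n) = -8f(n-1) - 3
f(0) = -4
First-order linear non-homogeneous.
Homogeneous solution: f_h(n) = A·(-8)^n.
Try constant particular solution f_p = K: K = -8K - 3 ⇒ K = - \frac{1}{3}.
General: f(n) = A·(-8)^n - \frac{1}{3}.
Apply f(0) = -4: A - \frac{1}{3} = -4 ⇒ A = - \frac{11}{3}.
So f(n) = - \frac{11 \left(-8\right)^{n}}{3} - \frac{1}{3}.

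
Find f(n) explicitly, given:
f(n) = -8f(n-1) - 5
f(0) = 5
First-order linear non-homogeneous.
Homogeneous solution: f_h(n) = A·(-8)^n.
Try constant particular solution f_p = K: K = -8K - 5 ⇒ K = - \frac{5}{9}.
General: f(n) = A·(-8)^n - \frac{5}{9}.
Apply f(0) = 5: A - \frac{5}{9} = 5 ⇒ A = \frac{50}{9}.
So f(n) = \frac{50 \left(-8\right)^{n}}{9} - \frac{5}{9}.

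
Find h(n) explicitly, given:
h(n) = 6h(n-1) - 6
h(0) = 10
First-order linear non-homogeneous.
Homogeneous solution: h_h(n) = A·(6)^n.
Try constant particular solution h_p = K: K = 6K - 6 ⇒ K = \frac{6}{5}.
General: h(n) = A·(6)^n + \frac{6}{5}.
Apply h(0) = 10: A + \frac{6}{5} = 10 ⇒ A = \frac{44}{5}.
So h(n) = \frac{44 \cdot 6^{n}}{5} + \frac{6}{5}.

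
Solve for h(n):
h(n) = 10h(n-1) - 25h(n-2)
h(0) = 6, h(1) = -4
Characteristic equation: x² - 10x + 25 = 0, which is (x - (5))².
Repeated root r = 5.
General solution: h(n) = (A + Bn)·(5)^n.
From h(0) = 6: A = 6.
From h(1) = -4: (A + B)·(5) = -4 ⇒ B = - \frac{34}{5}.
So h(n) = \left(6 - \frac{34 n}{5}\right) \cdot (5)^n.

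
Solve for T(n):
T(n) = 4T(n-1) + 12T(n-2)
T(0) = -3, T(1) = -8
Characteristic equation: x² - 4x - 12 = 0, which factors as (x - (6))(x - (-2)) = 0.
Roots r₁ = 6, r₂ = -2 (distinct).
General solution: T(n) = A·(6)^n + B·(-2)^n.
From T(0) = -3: A + B = -3.
From T(1) = -8: 6A - 2B = -8.
Solving: A = - \frac{7}{4}, B = - \frac{5}{4}.
So T(n) = - \frac{5 \left(-2\right)^{n}}{4} - \frac{7 \cdot 6^{n}}{4}.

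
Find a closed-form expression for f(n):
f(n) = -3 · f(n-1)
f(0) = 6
Pure geometric recurrence with ratio -3.
By induction f(n) = f(0) · (-3)^n = 6 \left(-3\right)^{n}.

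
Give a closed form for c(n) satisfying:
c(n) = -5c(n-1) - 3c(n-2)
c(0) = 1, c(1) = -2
Characteristic equation: x² + 5x + 3 = 0.
Discriminant Δ = (-5)² + 4·(-3) = 13.
Roots r₁,₂ = (-5 ± √13)/2, so r₁ = - \frac{5}{2} + \frac{\sqrt{13}}{2}, r₂ = - \frac{5}{2} - \frac{\sqrt{13}}{2}.
General solution: c(n) = A·r₁^n + B·r₂^n.
From the initial conditions, A + B = 1 and r₁A + r₂B = -2.
Since r₁ - r₂ = √13: A = (-2 - (1)r₂)/√13 = \frac{\sqrt{13}}{26} + \frac{1}{2}, and B = 1 - A = \frac{1}{2} - \frac{\sqrt{13}}{26}.
So c(n) = \left(\frac{\sqrt{13}}{26} + \frac{1}{2}\right)\left(- \frac{5}{2} + \frac{\sqrt{13}}{2}\right)^n + \left(\frac{1}{2} - \frac{\sqrt{13}}{26}\right)\left(- \frac{5}{2} - \frac{\sqrt{13}}{2}\right)^n.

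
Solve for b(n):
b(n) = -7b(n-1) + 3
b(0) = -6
First-order linear non-homogeneous.
Homogeneous solution: b_h(n) = A·(-7)^n.
Try constant particular solution b_p = K: K = -7K + 3 ⇒ K = \frac{3}{8}.
General: b(n) = A·(-7)^n + \frac{3}{8}.
Apply b(0) = -6: A + \frac{3}{8} = -6 ⇒ A = - \frac{51}{8}.
So b(n) = \frac{3}{8} - \frac{51 \left(-7\right)^{n}}{8}.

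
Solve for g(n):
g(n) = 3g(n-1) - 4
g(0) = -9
First-order linear non-homogeneous.
Homogeneous solution: g_h(n) = A·(3)^n.
Try constant particular solution g_p = K: K = 3K - 4 ⇒ K = 2.
General: g(n) = A·(3)^n + 2.
Apply g(0) = -9: A + 2 = -9 ⇒ A = -11.
So g(n) = 2 - 11 \cdot 3^{n}.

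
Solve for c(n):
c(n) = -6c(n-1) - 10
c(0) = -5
First-order linear non-homogeneous.
Homogeneous solution: c_h(n) = A·(-6)^n.
Try constant particular solution c_p = K: K = -6K - 10 ⇒ K = - \frac{10}{7}.
General: c(n) = A·(-6)^n - \frac{10}{7}.
Apply c(0) = -5: A - \frac{10}{7} = -5 ⇒ A = - \frac{25}{7}.
So c(n) = - \frac{25 \left(-6\right)^{n}}{7} - \frac{10}{7}.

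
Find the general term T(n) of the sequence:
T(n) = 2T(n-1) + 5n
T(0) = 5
First-order linear with linear forcing.
Homogeneous solution: T_h(n) = A·(2)^n.
Try particular T_p(n) = pn + q. Substituting:
  pn + q = 2(p(n-1) + q) + 5n.
Matching the n-coefficient: p = 2p + 5 ⇒ p = -5.
Matching constants: q = -2p + 2q ⇒ q = -10.
General: T(n) = A·(2)^n - 5 n - 10.
Apply T(0) = 5: A - 10 = 5 ⇒ A = 15.
So T(n) = 15 \cdot 2^{n} - 5 n - 10.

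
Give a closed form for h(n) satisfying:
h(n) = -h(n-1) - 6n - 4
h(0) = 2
First-order linear with linear forcing.
Homogeneous solution: h_h(n) = A·(-1)^n.
Try particular h_p(n) = pn + q. Substituting:
  pn + q = -(p(n-1) + q) - 6n - 4.
Matching the n-coefficient: p = -p - 6 ⇒ p = -3.
Matching constants: q = p - q - 4 ⇒ q = - \frac{7}{2}.
General: h(n) = A·(-1)^n - 3 n - \frac{7}{2}.
Apply h(0) = 2: A - \frac{7}{2} = 2 ⇒ A = \frac{11}{2}.
So h(n) = \frac{11 \left(-1\right)^{n}}{2} - 3 n - \frac{7}{2}.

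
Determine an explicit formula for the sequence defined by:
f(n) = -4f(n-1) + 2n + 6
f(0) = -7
First-order linear with linear forcing.
Homogeneous solution: f_h(n) = A·(-4)^n.
Try particular f_p(n) = pn + q. Substituting:
  pn + q = -4(p(n-1) + q) + 2n + 6.
Matching the n-coefficient: p = -4p + 2 ⇒ p = \frac{2}{5}.
Matching constants: q = 4p - 4q + 6 ⇒ q = \frac{38}{25}.
General: f(n) = A·(-4)^n + \frac{2 n}{5} + \frac{38}{25}.
Apply f(0) = -7: A + \frac{38}{25} = -7 ⇒ A = - \frac{213}{25}.
So f(n) = - \frac{213 \left(-4\right)^{n}}{25} + \frac{2 n}{5} + \frac{38}{25}.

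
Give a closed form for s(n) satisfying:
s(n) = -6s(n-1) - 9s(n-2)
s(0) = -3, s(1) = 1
Characteristic equation: x² + 6x + 9 = 0, which is (x - (-3))².
Repeated root r = -3.
General solution: s(n) = (A + Bn)·(-3)^n.
From s(0) = -3: A = -3.
From s(1) = 1: (A + B)·(-3) = 1 ⇒ B = \frac{8}{3}.
So s(n) = \left(\frac{8 n}{3} - 3\right) \cdot (-3)^n.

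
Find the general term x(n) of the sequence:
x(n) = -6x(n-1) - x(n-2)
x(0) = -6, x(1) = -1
Characteristic equation: x² + 6x + 1 = 0.
Discriminant Δ = (-6)² + 4·(-1) = 32.
Roots r₁,₂ = (-6 ± √32)/2, so r₁ = -3 + 2 \sqrt{2}, r₂ = -3 - 2 \sqrt{2}.
General solution: x(n) = A·r₁^n + B·r₂^n.
From the initial conditions, A + B = -6 and r₁A + r₂B = -1.
Since r₁ - r₂ = √32: A = (-1 - (-6)r₂)/√32 = - \frac{19 \sqrt{2}}{8} - 3, and B = -6 - A = -3 + \frac{19 \sqrt{2}}{8}.
So x(n) = \left(- \frac{19 \sqrt{2}}{8} - 3\right)\left(-3 + 2 \sqrt{2}\right)^n + \left(-3 + \frac{19 \sqrt{2}}{8}\right)\left(-3 - 2 \sqrt{2}\right)^n.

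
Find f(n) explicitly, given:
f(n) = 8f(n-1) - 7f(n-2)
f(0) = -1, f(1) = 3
Characteristic equation: x² - 8x + 7 = 0, which factors as (x - (7))(x - (1)) = 0.
Roots r₁ = 7, r₂ = 1 (distinct).
General solution: f(n) = A·(7)^n + B·(1)^n.
From f(0) = -1: A + B = -1.
From f(1) = 3: 7A + B = 3.
Solving: A = \frac{2}{3}, B = - \frac{5}{3}.
So f(n) = \frac{2 \cdot 7^{n}}{3} - \frac{5}{3}.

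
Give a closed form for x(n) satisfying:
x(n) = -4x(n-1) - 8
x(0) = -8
First-order linear non-homogeneous.
Homogeneous solution: x_h(n) = A·(-4)^n.
Try constant particular solution x_p = K: K = -4K - 8 ⇒ K = - \frac{8}{5}.
General: x(n) = A·(-4)^n - \frac{8}{5}.
Apply x(0) = -8: A - \frac{8}{5} = -8 ⇒ A = - \frac{32}{5}.
So x(n) = - \frac{32 \left(-4\right)^{n}}{5} - \frac{8}{5}.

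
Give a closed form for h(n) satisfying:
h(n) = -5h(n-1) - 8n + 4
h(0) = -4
First-order linear with linear forcing.
Homogeneous solution: h_h(n) = A·(-5)^n.
Try particular h_p(n) = pn + q. Substituting:
  pn + q = -5(p(n-1) + q) - 8n + 4.
Matching the n-coefficient: p = -5p - 8 ⇒ p = - \frac{4}{3}.
Matching constants: q = 5p - 5q + 4 ⇒ q = - \frac{4}{9}.
General: h(n) = A·(-5)^n - \frac{4 n}{3} - \frac{4}{9}.
Apply h(0) = -4: A - \frac{4}{9} = -4 ⇒ A = - \frac{32}{9}.
So h(n) = - \frac{32 \left(-5\right)^{n}}{9} - \frac{4 n}{3} - \frac{4}{9}.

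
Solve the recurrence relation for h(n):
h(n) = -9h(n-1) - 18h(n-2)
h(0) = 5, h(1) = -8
Characteristic equation: x² + 9x + 18 = 0, which factors as (x - (-3))(x - (-6)) = 0.
Roots r₁ = -3, r₂ = -6 (distinct).
General solution: h(n) = A·(-3)^n + B·(-6)^n.
From h(0) = 5: A + B = 5.
From h(1) = -8: -3A - 6B = -8.
Solving: A = \frac{22}{3}, B = - \frac{7}{3}.
So h(n) = \frac{22 \left(-3\right)^{n}}{3} - \frac{7 \left(-6\right)^{n}}{3}.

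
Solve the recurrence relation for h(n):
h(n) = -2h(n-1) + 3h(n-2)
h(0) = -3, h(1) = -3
Characteristic equation: x² + 2x - 3 = 0, which factors as (x - (1))(x - (-3)) = 0.
Roots r₁ = 1, r₂ = -3 (distinct).
General solution: h(n) = A·(1)^n + B·(-3)^n.
From h(0) = -3: A + B = -3.
From h(1) = -3: A - 3B = -3.
Solving: A = -3, B = 0.
So h(n) = -3.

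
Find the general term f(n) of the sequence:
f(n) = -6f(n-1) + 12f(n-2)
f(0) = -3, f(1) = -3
Characteristic equation: x² + 6x - 12 = 0.
Discriminant Δ = (-6)² + 4·(12) = 84.
Roots r₁,₂ = (-6 ± √84)/2, so r₁ = -3 + \sqrt{21}, r₂ = - \sqrt{21} - 3.
General solution: f(n) = A·r₁^n + B·r₂^n.
From the initial conditions, A + B = -3 and r₁A + r₂B = -3.
Since r₁ - r₂ = √84: A = (-3 - (-3)r₂)/√84 = - \frac{3}{2} - \frac{2 \sqrt{21}}{7}, and B = -3 - A = - \frac{3}{2} + \frac{2 \sqrt{21}}{7}.
So f(n) = \left(- \frac{3}{2} - \frac{2 \sqrt{21}}{7}\right)\left(-3 + \sqrt{21}\right)^n + \left(- \frac{3}{2} + \frac{2 \sqrt{21}}{7}\right)\left(- \sqrt{21} - 3\right)^n.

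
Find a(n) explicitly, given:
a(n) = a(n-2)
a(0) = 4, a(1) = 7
Characteristic equation: x² - 1 = 0, which factors as (x - (-1))(x - (1)) = 0.
Roots r₁ = -1, r₂ = 1 (distinct).
General solution: a(n) = A·(-1)^n + B·(1)^n.
From a(0) = 4: A + B = 4.
From a(1) = 7: -A + B = 7.
Solving: A = - \frac{3}{2}, B = \frac{11}{2}.
So a(n) = \frac{11}{2} - \frac{3 \left(-1\right)^{n}}{2}.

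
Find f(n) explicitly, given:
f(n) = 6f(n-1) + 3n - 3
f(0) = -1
First-order linear with linear forcing.
Homogeneous solution: f_h(n) = A·(6)^n.
Try particular f_p(n) = pn + q. Substituting:
  pn + q = 6(p(n-1) + q) + 3n - 3.
Matching the n-coefficient: p = 6p + 3 ⇒ p = - \frac{3}{5}.
Matching constants: q = -6p + 6q - 3 ⇒ q = - \frac{3}{25}.
General: f(n) = A·(6)^n - \frac{3 n}{5} - \frac{3}{25}.
Apply f(0) = -1: A - \frac{3}{25} = -1 ⇒ A = - \frac{22}{25}.
So f(n) = - \frac{22 \cdot 6^{n}}{25} - \frac{3 n}{5} - \frac{3}{25}.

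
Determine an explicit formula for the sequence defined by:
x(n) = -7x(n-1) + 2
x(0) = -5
First-order linear non-homogeneous.
Homogeneous solution: x_h(n) = A·(-7)^n.
Try constant particular solution x_p = K: K = -7K + 2 ⇒ K = \frac{1}{4}.
General: x(n) = A·(-7)^n + \frac{1}{4}.
Apply x(0) = -5: A + \frac{1}{4} = -5 ⇒ A = - \frac{21}{4}.
So x(n) = \frac{1}{4} - \frac{21 \left(-7\right)^{n}}{4}.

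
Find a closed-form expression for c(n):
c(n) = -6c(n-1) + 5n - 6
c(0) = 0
First-order linear with linear forcing.
Homogeneous solution: c_h(n) = A·(-6)^n.
Try particular c_p(n) = pn + q. Substituting:
  pn + q = -6(p(n-1) + q) + 5n - 6.
Matching the n-coefficient: p = -6p + 5 ⇒ p = \frac{5}{7}.
Matching constants: q = 6p - 6q - 6 ⇒ q = - \frac{12}{49}.
General: c(n) = A·(-6)^n + \frac{5 n}{7} - \frac{12}{49}.
Apply c(0) = 0: A - \frac{12}{49} = 0 ⇒ A = \frac{12}{49}.
So c(n) = \frac{12 \left(-6\right)^{n}}{49} + \frac{5 n}{7} - \frac{12}{49}.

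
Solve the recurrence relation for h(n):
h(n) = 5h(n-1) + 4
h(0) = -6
First-order linear non-homogeneous.
Homogeneous solution: h_h(n) = A·(5)^n.
Try constant particular solution h_p = K: K = 5K + 4 ⇒ K = -1.
General: h(n) = A·(5)^n - 1.
Apply h(0) = -6: A - 1 = -6 ⇒ A = -5.
So h(n) = - 5 \cdot 5^{n} - 1.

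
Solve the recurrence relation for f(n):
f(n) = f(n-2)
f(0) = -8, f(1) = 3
Characteristic equation: x² - 1 = 0, which factors as (x - (1))(x - (-1)) = 0.
Roots r₁ = 1, r₂ = -1 (distinct).
General solution: f(n) = A·(1)^n + B·(-1)^n.
From f(0) = -8: A + B = -8.
From f(1) = 3: A - B = 3.
Solving: A = - \frac{5}{2}, B = - \frac{11}{2}.
So f(n) = - \frac{11 \left(-1\right)^{n}}{2} - \frac{5}{2}.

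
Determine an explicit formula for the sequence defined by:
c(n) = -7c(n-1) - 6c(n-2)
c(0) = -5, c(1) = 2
Characteristic equation: x² + 7x + 6 = 0, which factors as (x - (-1))(x - (-6)) = 0.
Roots r₁ = -1, r₂ = -6 (distinct).
General solution: c(n) = A·(-1)^n + B·(-6)^n.
From c(0) = -5: A + B = -5.
From c(1) = 2: -A - 6B = 2.
Solving: A = - \frac{28}{5}, B = \frac{3}{5}.
So c(n) = - \frac{28 \left(-1\right)^{n}}{5} + \frac{3 \left(-6\right)^{n}}{5}.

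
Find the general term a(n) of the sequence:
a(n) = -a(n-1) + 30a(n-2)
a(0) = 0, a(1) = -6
Characteristic equation: x² + x - 30 = 0, which factors as (x - (5))(x - (-6)) = 0.
Roots r₁ = 5, r₂ = -6 (distinct).
General solution: a(n) = A·(5)^n + B·(-6)^n.
From a(0) = 0: A + B = 0.
From a(1) = -6: 5A - 6B = -6.
Solving: A = - \frac{6}{11}, B = \frac{6}{11}.
So a(n) = \frac{6 \left(-6\right)^{n}}{11} - \frac{6 \cdot 5^{n}}{11}.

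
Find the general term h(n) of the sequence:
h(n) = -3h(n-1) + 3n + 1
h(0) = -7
First-order linear with linear forcing.
Homogeneous solution: h_h(n) = A·(-3)^n.
Try particular h_p(n) = pn + q. Substituting:
  pn + q = -3(p(n-1) + q) + 3n + 1.
Matching the n-coefficient: p = -3p + 3 ⇒ p = \frac{3}{4}.
Matching constants: q = 3p - 3q + 1 ⇒ q = \frac{13}{16}.
General: h(n) = A·(-3)^n + \frac{3 n}{4} + \frac{13}{16}.
Apply h(0) = -7: A + \frac{13}{16} = -7 ⇒ A = - \frac{125}{16}.
So h(n) = - \frac{125 \left(-3\right)^{n}}{16} + \frac{3 n}{4} + \frac{13}{16}.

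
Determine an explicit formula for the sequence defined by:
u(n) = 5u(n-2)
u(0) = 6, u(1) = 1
Characteristic equation: x² - 5 = 0.
Discriminant Δ = (0)² + 4·(5) = 20.
Roots r₁,₂ = (0 ± √20)/2, so r₁ = \sqrt{5}, r₂ = - \sqrt{5}.
General solution: u(n) = A·r₁^n + B·r₂^n.
From the initial conditions, A + B = 6 and r₁A + r₂B = 1.
Since r₁ - r₂ = √20: A = (1 - (6)r₂)/√20 = \frac{\sqrt{5}}{10} + 3, and B = 6 - A = 3 - \frac{\sqrt{5}}{10}.
So u(n) = \left(\frac{\sqrt{5}}{10} + 3\right)\left(\sqrt{5}\right)^n + \left(3 - \frac{\sqrt{5}}{10}\right)\left(- \sqrt{5}\right)^n.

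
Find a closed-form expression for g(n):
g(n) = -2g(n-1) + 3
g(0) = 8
First-order linear non-homogeneous.
Homogeneous solution: g_h(n) = A·(-2)^n.
Try constant particular solution g_p = K: K = -2K + 3 ⇒ K = 1.
General: g(n) = A·(-2)^n + 1.
Apply g(0) = 8: A + 1 = 8 ⇒ A = 7.
So g(n) = 7 \left(-2\right)^{n} + 1.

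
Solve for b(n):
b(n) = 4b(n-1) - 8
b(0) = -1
First-order linear non-homogeneous.
Homogeneous solution: b_h(n) = A·(4)^n.
Try constant particular solution b_p = K: K = 4K - 8 ⇒ K = \frac{8}{3}.
General: b(n) = A·(4)^n + \frac{8}{3}.
Apply b(0) = -1: A + \frac{8}{3} = -1 ⇒ A = - \frac{11}{3}.
So b(n) = \frac{8}{3} - \frac{11 \cdot 4^{n}}{3}.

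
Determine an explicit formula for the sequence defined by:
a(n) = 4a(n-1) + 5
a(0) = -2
First-order linear non-homogeneous.
Homogeneous solution: a_h(n) = A·(4)^n.
Try constant particular solution a_p = K: K = 4K + 5 ⇒ K = - \frac{5}{3}.
General: a(n) = A·(4)^n - \frac{5}{3}.
Apply a(0) = -2: A - \frac{5}{3} = -2 ⇒ A = - \frac{1}{3}.
So a(n) = - \frac{4^{n}}{3} - \frac{5}{3}.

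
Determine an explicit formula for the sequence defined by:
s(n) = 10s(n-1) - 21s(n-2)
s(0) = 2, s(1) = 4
Characteristic equation: x² - 10x + 21 = 0, which factors as (x - (7))(x - (3)) = 0.
Roots r₁ = 7, r₂ = 3 (distinct).
General solution: s(n) = A·(7)^n + B·(3)^n.
From s(0) = 2: A + B = 2.
From s(1) = 4: 7A + 3B = 4.
Solving: A = - \frac{1}{2}, B = \frac{5}{2}.
So s(n) = \frac{5 \cdot 3^{n}}{2} - \frac{7^{n}}{2}.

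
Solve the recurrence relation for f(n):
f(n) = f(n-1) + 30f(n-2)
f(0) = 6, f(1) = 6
Characteristic equation: x² - x - 30 = 0, which factors as (x - (-5))(x - (6)) = 0.
Roots r₁ = -5, r₂ = 6 (distinct).
General solution: f(n) = A·(-5)^n + B·(6)^n.
From f(0) = 6: A + B = 6.
From f(1) = 6: -5A + 6B = 6.
Solving: A = \frac{30}{11}, B = \frac{36}{11}.
So f(n) = \frac{30 \left(-5\right)^{n}}{11} + \frac{36 \cdot 6^{n}}{11}.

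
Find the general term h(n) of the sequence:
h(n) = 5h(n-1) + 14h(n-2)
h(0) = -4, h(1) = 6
Characteristic equation: x² - 5x - 14 = 0, which factors as (x - (7))(x - (-2)) = 0.
Roots r₁ = 7, r₂ = -2 (distinct).
General solution: h(n) = A·(7)^n + B·(-2)^n.
From h(0) = -4: A + B = -4.
From h(1) = 6: 7A - 2B = 6.
Solving: A = - \frac{2}{9}, B = - \frac{34}{9}.
So h(n) = - \frac{34 \left(-2\right)^{n}}{9} - \frac{2 \cdot 7^{n}}{9}.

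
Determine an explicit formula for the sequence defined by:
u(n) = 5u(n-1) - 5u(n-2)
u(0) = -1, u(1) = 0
Characteristic equation: x² - 5x + 5 = 0.
Discriminant Δ = (5)² + 4·(-5) = 5.
Roots r₁,₂ = (5 ± √5)/2, so r₁ = \frac{\sqrt{5}}{2} + \frac{5}{2}, r₂ = \frac{5}{2} - \frac{\sqrt{5}}{2}.
General solution: u(n) = A·r₁^n + B·r₂^n.
From the initial conditions, A + B = -1 and r₁A + r₂B = 0.
Since r₁ - r₂ = √5: A = (0 - (-1)r₂)/√5 = - \frac{1}{2} + \frac{\sqrt{5}}{2}, and B = -1 - A = - \frac{\sqrt{5}}{2} - \frac{1}{2}.
So u(n) = \left(- \frac{1}{2} + \frac{\sqrt{5}}{2}\right)\left(\frac{\sqrt{5}}{2} + \frac{5}{2}\right)^n + \left(- \frac{\sqrt{5}}{2} - \frac{1}{2}\right)\left(\frac{5}{2} - \frac{\sqrt{5}}{2}\right)^n.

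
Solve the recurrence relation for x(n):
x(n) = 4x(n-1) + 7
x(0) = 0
First-order linear non-homogeneous.
Homogeneous solution: x_h(n) = A·(4)^n.
Try constant particular solution x_p = K: K = 4K + 7 ⇒ K = - \frac{7}{3}.
General: x(n) = A·(4)^n - \frac{7}{3}.
Apply x(0) = 0: A - \frac{7}{3} = 0 ⇒ A = \frac{7}{3}.
So x(n) = \frac{7 \cdot 4^{n}}{3} - \frac{7}{3}.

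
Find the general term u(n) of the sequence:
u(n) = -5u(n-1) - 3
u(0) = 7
First-order linear non-homogeneous.
Homogeneous solution: u_h(n) = A·(-5)^n.
Try constant particular solution u_p = K: K = -5K - 3 ⇒ K = - \frac{1}{2}.
General: u(n) = A·(-5)^n - \frac{1}{2}.
Apply u(0) = 7: A - \frac{1}{2} = 7 ⇒ A = \frac{15}{2}.
So u(n) = \frac{15 \left(-5\right)^{n}}{2} - \frac{1}{2}.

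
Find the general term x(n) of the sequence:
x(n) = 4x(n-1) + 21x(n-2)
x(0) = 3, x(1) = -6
Characteristic equation: x² - 4x - 21 = 0, which factors as (x - (7))(x - (-3)) = 0.
Roots r₁ = 7, r₂ = -3 (distinct).
General solution: x(n) = A·(7)^n + B·(-3)^n.
From x(0) = 3: A + B = 3.
From x(1) = -6: 7A - 3B = -6.
Solving: A = \frac{3}{10}, B = \frac{27}{10}.
So x(n) = \frac{27 \left(-3\right)^{n}}{10} + \frac{3 \cdot 7^{n}}{10}.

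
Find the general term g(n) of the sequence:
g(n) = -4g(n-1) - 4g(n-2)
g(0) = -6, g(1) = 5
Characteristic equation: x² + 4x + 4 = 0, which is (x - (-2))².
Repeated root r = -2.
General solution: g(n) = (A + Bn)·(-2)^n.
From g(0) = -6: A = -6.
From g(1) = 5: (A + B)·(-2) = 5 ⇒ B = \frac{7}{2}.
So g(n) = \left(\frac{7 n}{2} - 6\right) \cdot (-2)^n.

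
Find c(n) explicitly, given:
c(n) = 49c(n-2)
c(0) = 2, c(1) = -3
Characteristic equation: x² - 49 = 0, which factors as (x - (-7))(x - (7)) = 0.
Roots r₁ = -7, r₂ = 7 (distinct).
General solution: c(n) = A·(-7)^n + B·(7)^n.
From c(0) = 2: A + B = 2.
From c(1) = -3: -7A + 7B = -3.
Solving: A = \frac{17}{14}, B = \frac{11}{14}.
So c(n) = \frac{17 \left(-7\right)^{n}}{14} + \frac{11 \cdot 7^{n}}{14}.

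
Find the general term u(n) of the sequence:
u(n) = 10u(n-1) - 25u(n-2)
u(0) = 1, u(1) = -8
Characteristic equation: x² - 10x + 25 = 0, which is (x - (5))².
Repeated root r = 5.
General solution: u(n) = (A + Bn)·(5)^n.
From u(0) = 1: A = 1.
From u(1) = -8: (A + B)·(5) = -8 ⇒ B = - \frac{13}{5}.
So u(n) = \left(1 - \frac{13 n}{5}\right) \cdot (5)^n.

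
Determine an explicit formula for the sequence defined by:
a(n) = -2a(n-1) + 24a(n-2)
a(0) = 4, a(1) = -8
Characteristic equation: x² + 2x - 24 = 0, which factors as (x - (4))(x - (-6)) = 0.
Roots r₁ = 4, r₂ = -6 (distinct).
General solution: a(n) = A·(4)^n + B·(-6)^n.
From a(0) = 4: A + B = 4.
From a(1) = -8: 4A - 6B = -8.
Solving: A = \frac{8}{5}, B = \frac{12}{5}.
So a(n) = \frac{12 \left(-6\right)^{n}}{5} + \frac{8 \cdot 4^{n}}{5}.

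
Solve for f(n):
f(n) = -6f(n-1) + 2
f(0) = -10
First-order linear non-homogeneous.
Homogeneous solution: f_h(n) = A·(-6)^n.
Try constant particular solution f_p = K: K = -6K + 2 ⇒ K = \frac{2}{7}.
General: f(n) = A·(-6)^n + \frac{2}{7}.
Apply f(0) = -10: A + \frac{2}{7} = -10 ⇒ A = - \frac{72}{7}.
So f(n) = \frac{2}{7} - \frac{72 \left(-6\right)^{n}}{7}.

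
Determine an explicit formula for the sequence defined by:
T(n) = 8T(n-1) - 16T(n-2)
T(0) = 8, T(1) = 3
Characteristic equation: x² - 8x + 16 = 0, which is (x - (4))².
Repeated root r = 4.
General solution: T(n) = (A + Bn)·(4)^n.
From T(0) = 8: A = 8.
From T(1) = 3: (A + B)·(4) = 3 ⇒ B = - \frac{29}{4}.
So T(n) = \left(8 - \frac{29 n}{4}\right) \cdot (4)^n.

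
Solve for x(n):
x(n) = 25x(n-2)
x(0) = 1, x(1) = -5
Characteristic equation: x² - 25 = 0, which factors as (x - (5))(x - (-5)) = 0.
Roots r₁ = 5, r₂ = -5 (distinct).
General solution: x(n) = A·(5)^n + B·(-5)^n.
From x(0) = 1: A + B = 1.
From x(1) = -5: 5A - 5B = -5.
Solving: A = 0, B = 1.
So x(n) = \left(-5\right)^{n}.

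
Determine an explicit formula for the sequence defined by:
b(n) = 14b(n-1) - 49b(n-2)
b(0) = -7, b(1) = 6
Characteristic equation: x² - 14x + 49 = 0, which is (x - (7))².
Repeated root r = 7.
General solution: b(n) = (A + Bn)·(7)^n.
From b(0) = -7: A = -7.
From b(1) = 6: (A + B)·(7) = 6 ⇒ B = \frac{55}{7}.
So b(n) = \left(\frac{55 n}{7} - 7\right) \cdot (7)^n.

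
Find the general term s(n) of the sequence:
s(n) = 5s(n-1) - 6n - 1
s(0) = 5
First-order linear with linear forcing.
Homogeneous solution: s_h(n) = A·(5)^n.
Try particular s_p(n) = pn + q. Substituting:
  pn + q = 5(p(n-1) + q) - 6n - 1.
Matching the n-coefficient: p = 5p - 6 ⇒ p = \frac{3}{2}.
Matching constants: q = -5p + 5q - 1 ⇒ q = \frac{17}{8}.
General: s(n) = A·(5)^n + \frac{3 n}{2} + \frac{17}{8}.
Apply s(0) = 5: A + \frac{17}{8} = 5 ⇒ A = \frac{23}{8}.
So s(n) = \frac{23 \cdot 5^{n}}{8} + \frac{3 n}{2} + \frac{17}{8}.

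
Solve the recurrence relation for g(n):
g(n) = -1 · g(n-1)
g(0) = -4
Pure geometric recurrence with ratio -1.
By induction g(n) = g(0) · (-1)^n = - 4 \left(-1\right)^{n}.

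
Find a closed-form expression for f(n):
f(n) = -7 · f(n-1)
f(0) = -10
Pure geometric recurrence with ratio -7.
By induction f(n) = f(0) · (-7)^n = - 10 \left(-7\right)^{n}.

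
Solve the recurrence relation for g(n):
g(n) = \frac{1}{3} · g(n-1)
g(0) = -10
Pure geometric recurrence with ratio \frac{1}{3}.
By induction g(n) = g(0) · (\frac{1}{3})^n = - 10 \cdot 3^{- n}.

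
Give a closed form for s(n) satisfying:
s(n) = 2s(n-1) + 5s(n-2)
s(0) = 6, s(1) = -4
Characteristic equation: x² - 2x - 5 = 0.
Discriminant Δ = (2)² + 4·(5) = 24.
Roots r₁,₂ = (2 ± √24)/2, so r₁ = 1 + \sqrt{6}, r₂ = 1 - \sqrt{6}.
General solution: s(n) = A·r₁^n + B·r₂^n.
From the initial conditions, A + B = 6 and r₁A + r₂B = -4.
Since r₁ - r₂ = √24: A = (-4 - (6)r₂)/√24 = 3 - \frac{5 \sqrt{6}}{6}, and B = 6 - A = \frac{5 \sqrt{6}}{6} + 3.
So s(n) = \left(3 - \frac{5 \sqrt{6}}{6}\right)\left(1 + \sqrt{6}\right)^n + \left(\frac{5 \sqrt{6}}{6} + 3\right)\left(1 - \sqrt{6}\right)^n.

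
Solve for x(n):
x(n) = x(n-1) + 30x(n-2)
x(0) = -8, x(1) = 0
Characteristic equation: x² - x - 30 = 0, which factors as (x - (6))(x - (-5)) = 0.
Roots r₁ = 6, r₂ = -5 (distinct).
General solution: x(n) = A·(6)^n + B·(-5)^n.
From x(0) = -8: A + B = -8.
From x(1) = 0: 6A - 5B = 0.
Solving: A = - \frac{40}{11}, B = - \frac{48}{11}.
So x(n) = - \frac{48 \left(-5\right)^{n}}{11} - \frac{40 \cdot 6^{n}}{11}.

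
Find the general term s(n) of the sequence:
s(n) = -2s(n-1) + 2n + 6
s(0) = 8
First-order linear with linear forcing.
Homogeneous solution: s_h(n) = A·(-2)^n.
Try particular s_p(n) = pn + q. Substituting:
  pn + q = -2(p(n-1) + q) + 2n + 6.
Matching the n-coefficient: p = -2p + 2 ⇒ p = \frac{2}{3}.
Matching constants: q = 2p - 2q + 6 ⇒ q = \frac{22}{9}.
General: s(n) = A·(-2)^n + \frac{2 n}{3} + \frac{22}{9}.
Apply s(0) = 8: A + \frac{22}{9} = 8 ⇒ A = \frac{50}{9}.
So s(n) = \frac{50 \left(-2\right)^{n}}{9} + \frac{2 n}{3} + \frac{22}{9}.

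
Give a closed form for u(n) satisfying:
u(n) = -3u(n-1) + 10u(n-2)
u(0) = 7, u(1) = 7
Characteristic equation: x² + 3x - 10 = 0, which factors as (x - (2))(x - (-5)) = 0.
Roots r₁ = 2, r₂ = -5 (distinct).
General solution: u(n) = A·(2)^n + B·(-5)^n.
From u(0) = 7: A + B = 7.
From u(1) = 7: 2A - 5B = 7.
Solving: A = 6, B = 1.
So u(n) = \left(-5\right)^{n} + 6 \cdot 2^{n}.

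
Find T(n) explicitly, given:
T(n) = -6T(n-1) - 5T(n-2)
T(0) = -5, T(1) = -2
Characteristic equation: x² + 6x + 5 = 0, which factors as (x - (-1))(x - (-5)) = 0.
Roots r₁ = -1, r₂ = -5 (distinct).
General solution: T(n) = A·(-1)^n + B·(-5)^n.
From T(0) = -5: A + B = -5.
From T(1) = -2: -A - 5B = -2.
Solving: A = - \frac{27}{4}, B = \frac{7}{4}.
So T(n) = - \frac{27 \left(-1\right)^{n}}{4} + \frac{7 \left(-5\right)^{n}}{4}.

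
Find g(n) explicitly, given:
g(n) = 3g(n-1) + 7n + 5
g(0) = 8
First-order linear with linear forcing.
Homogeneous solution: g_h(n) = A·(3)^n.
Try particular g_p(n) = pn + q. Substituting:
  pn + q = 3(p(n-1) + q) + 7n + 5.
Matching the n-coefficient: p = 3p + 7 ⇒ p = - \frac{7}{2}.
Matching constants: q = -3p + 3q + 5 ⇒ q = - \frac{31}{4}.
General: g(n) = A·(3)^n - \frac{7 n}{2} - \frac{31}{4}.
Apply g(0) = 8: A - \frac{31}{4} = 8 ⇒ A = \frac{63}{4}.
So g(n) = \frac{63 \cdot 3^{n}}{4} - \frac{7 n}{2} - \frac{31}{4}.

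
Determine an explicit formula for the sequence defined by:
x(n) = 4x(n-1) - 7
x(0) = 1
First-order linear non-homogeneous.
Homogeneous solution: x_h(n) = A·(4)^n.
Try constant particular solution x_p = K: K = 4K - 7 ⇒ K = \frac{7}{3}.
General: x(n) = A·(4)^n + \frac{7}{3}.
Apply x(0) = 1: A + \frac{7}{3} = 1 ⇒ A = - \frac{4}{3}.
So x(n) = \frac{7}{3} - \frac{4 \cdot 4^{n}}{3}.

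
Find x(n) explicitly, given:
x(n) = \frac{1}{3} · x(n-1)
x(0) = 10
Pure geometric recurrence with ratio \frac{1}{3}.
By induction x(n) = x(0) · (\frac{1}{3})^n = 10 \cdot 3^{- n}.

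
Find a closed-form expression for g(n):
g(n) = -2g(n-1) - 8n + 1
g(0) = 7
First-order linear with linear forcing.
Homogeneous solution: g_h(n) = A·(-2)^n.
Try particular g_p(n) = pn + q. Substituting:
  pn + q = -2(p(n-1) + q) - 8n + 1.
Matching the n-coefficient: p = -2p - 8 ⇒ p = - \frac{8}{3}.
Matching constants: q = 2p - 2q + 1 ⇒ q = - \frac{13}{9}.
General: g(n) = A·(-2)^n - \frac{8 n}{3} - \frac{13}{9}.
Apply g(0) = 7: A - \frac{13}{9} = 7 ⇒ A = \frac{76}{9}.
So g(n) = \frac{76 \left(-2\right)^{n}}{9} - \frac{8 n}{3} - \frac{13}{9}.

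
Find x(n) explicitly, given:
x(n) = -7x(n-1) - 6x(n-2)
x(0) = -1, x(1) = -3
Characteristic equation: x² + 7x + 6 = 0, which factors as (x - (-1))(x - (-6)) = 0.
Roots r₁ = -1, r₂ = -6 (distinct).
General solution: x(n) = A·(-1)^n + B·(-6)^n.
From x(0) = -1: A + B = -1.
From x(1) = -3: -A - 6B = -3.
Solving: A = - \frac{9}{5}, B = \frac{4}{5}.
So x(n) = - \frac{9 \left(-1\right)^{n}}{5} + \frac{4 \left(-6\right)^{n}}{5}.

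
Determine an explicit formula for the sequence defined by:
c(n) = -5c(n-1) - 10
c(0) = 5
First-order linear non-homogeneous.
Homogeneous solution: c_h(n) = A·(-5)^n.
Try constant particular solution c_p = K: K = -5K - 10 ⇒ K = - \frac{5}{3}.
General: c(n) = A·(-5)^n - \frac{5}{3}.
Apply c(0) = 5: A - \frac{5}{3} = 5 ⇒ A = \frac{20}{3}.
So c(n) = \frac{20 \left(-5\right)^{n}}{3} - \frac{5}{3}.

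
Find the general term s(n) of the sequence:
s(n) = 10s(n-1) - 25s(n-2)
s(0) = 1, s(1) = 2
Characteristic equation: x² - 10x + 25 = 0, which is (x - (5))².
Repeated root r = 5.
General solution: s(n) = (A + Bn)·(5)^n.
From s(0) = 1: A = 1.
From s(1) = 2: (A + B)·(5) = 2 ⇒ B = - \frac{3}{5}.
So s(n) = \left(1 - \frac{3 n}{5}\right) \cdot (5)^n.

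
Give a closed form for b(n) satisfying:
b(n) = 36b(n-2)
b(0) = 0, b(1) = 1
Characteristic equation: x² - 36 = 0, which factors as (x - (6))(x - (-6)) = 0.
Roots r₁ = 6, r₂ = -6 (distinct).
General solution: b(n) = A·(6)^n + B·(-6)^n.
From b(0) = 0: A + B = 0.
From b(1) = 1: 6A - 6B = 1.
Solving: A = \frac{1}{12}, B = - \frac{1}{12}.
So b(n) = - \frac{\left(-6\right)^{n}}{12} + \frac{6^{n}}{12}.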